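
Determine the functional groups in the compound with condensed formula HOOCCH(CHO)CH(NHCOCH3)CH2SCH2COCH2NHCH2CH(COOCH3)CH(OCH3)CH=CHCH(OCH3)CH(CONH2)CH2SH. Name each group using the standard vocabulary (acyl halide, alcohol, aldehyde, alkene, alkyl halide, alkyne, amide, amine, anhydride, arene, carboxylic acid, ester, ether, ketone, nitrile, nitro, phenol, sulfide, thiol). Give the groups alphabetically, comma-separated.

aldehyde, alkene, amide, amine, carboxylic acid, ester, ether, ketone, sulfide, thiol

Taking each segment in turn:
  HOOC: –COOH: carbonyl C bonded to –OH and C → carboxylic acid (the –OH is not a separate alcohol).
  CH(CHO): pendant –CHO: carbonyl C bonded to C and H → aldehyde.
  CH(NHCOCH3): pendant –NHC(=O)CH3: N bonded to a carbonyl → amide (not amine).
  CH2SCH2: C–S–C linkage → sulfide (thioether).
  CO: –C(=O)– with carbon on both sides → ketone.
  CH2NHCH2: C–N–C with sp³ carbons and no adjacent C=O → amine (secondary).
  CH(COOCH3): pendant –COOCH3: carbonyl C bonded to C and –OCH3 → ester.
  CH(OCH3): pendant –OCH3: C–O–C with sp³ C, no adjacent C=O → ether.
  CH=CH: C=C double bond → alkene.
  CH(OCH3): pendant –OCH3: C–O–C with sp³ C, no adjacent C=O → ether.
  CH(CONH2): pendant –CONH2: carbonyl C bonded to C and N → amide.
  CH2SH: –SH on an sp³ carbon → thiol.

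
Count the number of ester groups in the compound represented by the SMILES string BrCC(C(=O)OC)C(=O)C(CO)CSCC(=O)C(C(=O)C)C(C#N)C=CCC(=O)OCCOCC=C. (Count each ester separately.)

2

Taking each segment in turn:
  BrCH2: halogen on an sp³ carbon → alkyl halide.
  CH(COOCH3): pendant –COOCH3: carbonyl C bonded to C and –OCH3 → ester.
  CO: –C(=O)– with carbon on both sides → ketone.
  CH(CH2OH): pendant –CH2OH on an sp³ backbone C → alcohol.
  CH2SCH2: C–S–C linkage → sulfide (thioether).
  CO: –C(=O)– with carbon on both sides → ketone.
  CH(COCH3): pendant –COCH3: carbonyl C bonded to two carbons → ketone.
  CH(CN): pendant –C≡N: nitrile.
  CH=CH: C=C double bond → alkene.
  CH2COOCH2: –C(=O)–O–C with C on the carbonyl side → ester.
  CH2OCH2: C–O–C with sp³ carbons on both sides and no adjacent C=O → ether.
  CH=CH2: C=C double bond → alkene.
Ester appears at: CH(COOCH3), CH2COOCH2 → 2.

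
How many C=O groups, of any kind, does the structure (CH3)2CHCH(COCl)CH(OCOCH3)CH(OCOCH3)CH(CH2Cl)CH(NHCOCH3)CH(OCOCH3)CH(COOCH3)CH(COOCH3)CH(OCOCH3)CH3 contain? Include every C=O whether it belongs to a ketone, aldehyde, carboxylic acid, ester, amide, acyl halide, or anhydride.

CH(COCl): acyl halide, 1 C=O (running total 1).
CH(OCOCH3): ester, 1 C=O (running total 2).
CH(OCOCH3): ester, 1 C=O (running total 3).
CH(NHCOCH3): amide, 1 C=O (running total 4).
CH(OCOCH3): ester, 1 C=O (running total 5).
CH(COOCH3): ester, 1 C=O (running total 6).
CH(COOCH3): ester, 1 C=O (running total 7).
CH(OCOCH3): ester, 1 C=O (running total 8).

8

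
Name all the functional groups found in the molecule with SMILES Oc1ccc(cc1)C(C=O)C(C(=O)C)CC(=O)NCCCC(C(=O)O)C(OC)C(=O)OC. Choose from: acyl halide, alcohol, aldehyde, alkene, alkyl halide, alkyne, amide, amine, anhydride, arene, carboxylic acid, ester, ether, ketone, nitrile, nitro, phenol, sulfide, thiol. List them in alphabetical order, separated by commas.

aldehyde, amide, arene, carboxylic acid, ester, ether, ketone, phenol

Taking each segment in turn:
  HOC6H4: –OH attached directly to an aromatic ring → phenol (not alcohol); the ring itself is an arene.
  CH(CHO): pendant –CHO: carbonyl C bonded to C and H → aldehyde.
  CH(COCH3): pendant –COCH3: carbonyl C bonded to two carbons → ketone.
  CH2CONHCH2: –C(=O)–N– linkage → amide (the N is not an amine).
  CH(COOH): pendant –COOH: carbonyl C bonded to C and –OH → carboxylic acid.
  CH(OCH3): pendant –OCH3: C–O–C with sp³ C, no adjacent C=O → ether.
  COOCH3: –C(=O)OCH3: carbonyl C bonded to C and to –OCH3 → ester (not ketone + ether).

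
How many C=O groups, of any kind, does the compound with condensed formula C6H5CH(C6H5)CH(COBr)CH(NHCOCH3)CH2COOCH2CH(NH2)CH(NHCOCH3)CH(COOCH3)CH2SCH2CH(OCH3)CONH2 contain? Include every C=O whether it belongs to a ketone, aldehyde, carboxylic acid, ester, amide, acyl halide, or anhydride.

CH(COBr): acyl halide, 1 C=O (running total 1).
CH(NHCOCH3): amide, 1 C=O (running total 2).
CH2COOCH2: ester, 1 C=O (running total 3).
CH(NHCOCH3): amide, 1 C=O (running total 4).
CH(COOCH3): ester, 1 C=O (running total 5).
CONH2: amide, 1 C=O (running total 6).

6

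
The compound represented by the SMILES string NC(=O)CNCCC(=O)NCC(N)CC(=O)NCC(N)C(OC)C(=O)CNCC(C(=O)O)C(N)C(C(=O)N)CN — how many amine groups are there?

6

Reading the structure from left to right:
  H2NCO: –C(=O)NH2: carbonyl C bonded to C and to N → amide (the N is not a separate amine).
  CH2NHCH2: C–N–C with sp³ carbons and no adjacent C=O → amine (secondary).
  CH2CONHCH2: –C(=O)–N– linkage → amide (the N is not an amine).
  CH(NH2): –NH2 on an sp³ carbon with no adjacent C=O → amine.
  CH2CONHCH2: –C(=O)–N– linkage → amide (the N is not an amine).
  CH(NH2): –NH2 on an sp³ carbon with no adjacent C=O → amine.
  CH(OCH3): pendant –OCH3: C–O–C with sp³ C, no adjacent C=O → ether.
  CO: –C(=O)– with carbon on both sides → ketone.
  CH2NHCH2: C–N–C with sp³ carbons and no adjacent C=O → amine (secondary).
  CH(COOH): pendant –COOH: carbonyl C bonded to C and –OH → carboxylic acid.
  CH(NH2): –NH2 on an sp³ carbon with no adjacent C=O → amine.
  CH(CONH2): pendant –CONH2: carbonyl C bonded to C and N → amide.
  CH2NH2: –NH2 on an sp³ carbon with no adjacent C=O → amine.
Amine appears at: CH2NHCH2, CH(NH2), CH(NH2), CH2NHCH2, CH(NH2), CH2NH2 → 6.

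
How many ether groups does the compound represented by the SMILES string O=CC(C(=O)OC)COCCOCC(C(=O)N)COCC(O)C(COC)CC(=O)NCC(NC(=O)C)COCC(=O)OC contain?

5

terminal –CHO: carbonyl C bonded to H and C → aldehyde.
pendant –COOCH3: carbonyl C bonded to C and –OCH3 → ester.
C–O–C with sp³ carbons on both sides and no adjacent C=O → ether.
C–O–C with sp³ carbons on both sides and no adjacent C=O → ether.
pendant –CONH2: carbonyl C bonded to C and N → amide.
C–O–C with sp³ carbons on both sides and no adjacent C=O → ether.
–OH on an sp³ carbon → alcohol (secondary).
pendant –CH2OCH3: C–O–C linkage → ether.
–C(=O)–N– linkage → amide (the N is not an amine).
pendant –NHC(=O)CH3: N bonded to a carbonyl → amide (not amine).
C–O–C with sp³ carbons on both sides and no adjacent C=O → ether.
–C(=O)OCH3: carbonyl C bonded to C and to –OCH3 → ester (not ketone + ether).
Ether appears at: CH2OCH2, CH2OCH2, CH2OCH2, CH(CH2OCH3), CH2OCH2 → 5.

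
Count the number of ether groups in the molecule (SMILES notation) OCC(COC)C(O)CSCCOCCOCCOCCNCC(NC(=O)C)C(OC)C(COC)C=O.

6

HO– on an sp³ carbon → alcohol.
pendant –CH2OCH3: C–O–C linkage → ether.
–OH on an sp³ carbon → alcohol (secondary).
C–S–C linkage → sulfide (thioether).
C–O–C with sp³ carbons on both sides and no adjacent C=O → ether.
C–O–C with sp³ carbons on both sides and no adjacent C=O → ether.
C–O–C with sp³ carbons on both sides and no adjacent C=O → ether.
C–N–C with sp³ carbons and no adjacent C=O → amine (secondary).
pendant –NHC(=O)CH3: N bonded to a carbonyl → amide (not amine).
pendant –OCH3: C–O–C with sp³ C, no adjacent C=O → ether.
pendant –CH2OCH3: C–O–C linkage → ether.
terminal –CHO: carbonyl C bonded to H and C → aldehyde.
Ether appears at: CH(CH2OCH3), CH2OCH2, CH2OCH2, CH2OCH2, CH(OCH3), CH(CH2OCH3) → 6.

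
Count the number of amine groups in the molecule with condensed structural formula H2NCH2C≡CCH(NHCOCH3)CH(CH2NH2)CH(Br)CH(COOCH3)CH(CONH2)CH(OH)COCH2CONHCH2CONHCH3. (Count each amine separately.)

Taking each segment in turn:
  H2NCH2: –NH2 on an sp³ carbon with no adjacent C=O → amine.
  C≡C: C≡C triple bond → alkyne.
  CH(NHCOCH3): pendant –NHC(=O)CH3: N bonded to a carbonyl → amide (not amine).
  CH(CH2NH2): pendant –CH2NH2: N on sp³ C, no adjacent C=O → amine.
  CH(Br): halogen on an sp³ carbon → alkyl halide.
  CH(COOCH3): pendant –COOCH3: carbonyl C bonded to C and –OCH3 → ester.
  CH(CONH2): pendant –CONH2: carbonyl C bonded to C and N → amide.
  CH(OH): –OH on an sp³ carbon → alcohol (secondary).
  CO: –C(=O)– with carbon on both sides → ketone.
  CH2CONHCH2: –C(=O)–N– linkage → amide (the N is not an amine).
  CONHCH3: –C(=O)NHCH3: carbonyl C bonded to C and to N → amide (the N is not an amine).
Amine appears at: H2NCH2, CH(CH2NH2) → 2.

2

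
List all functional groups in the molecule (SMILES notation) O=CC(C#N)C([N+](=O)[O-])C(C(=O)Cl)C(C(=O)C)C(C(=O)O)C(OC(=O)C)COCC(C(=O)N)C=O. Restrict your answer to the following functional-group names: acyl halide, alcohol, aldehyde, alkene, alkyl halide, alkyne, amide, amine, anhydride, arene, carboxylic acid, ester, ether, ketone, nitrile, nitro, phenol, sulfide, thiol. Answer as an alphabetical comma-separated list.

Working along the chain:
  OHC: terminal –CHO: carbonyl C bonded to H and C → aldehyde.
  CH(CN): pendant –C≡N: nitrile.
  CH(NO2): –NO2 on an sp³ carbon → nitro (the N=O is not a carbonyl).
  CH(COCl): pendant –C(=O)X: carbonyl C bonded to C and halogen → acyl halide.
  CH(COCH3): pendant –COCH3: carbonyl C bonded to two carbons → ketone.
  CH(COOH): pendant –COOH: carbonyl C bonded to C and –OH → carboxylic acid.
  CH(OCOCH3): pendant –OC(=O)CH3: an acyloxy group → ester.
  CH2OCH2: C–O–C with sp³ carbons on both sides and no adjacent C=O → ether.
  CH(CONH2): pendant –CONH2: carbonyl C bonded to C and N → amide.
  CHO: terminal –CHO: carbonyl C bonded to H and C → aldehyde.

acyl halide, aldehyde, amide, carboxylic acid, ester, ether, ketone, nitrile, nitro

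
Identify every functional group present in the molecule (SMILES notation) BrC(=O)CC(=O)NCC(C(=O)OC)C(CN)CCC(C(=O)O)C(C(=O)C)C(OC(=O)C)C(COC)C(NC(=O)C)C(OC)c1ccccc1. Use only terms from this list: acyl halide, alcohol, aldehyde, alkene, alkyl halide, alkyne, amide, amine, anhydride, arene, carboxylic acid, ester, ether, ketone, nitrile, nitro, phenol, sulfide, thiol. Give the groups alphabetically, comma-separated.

acyl halide, amide, amine, arene, carboxylic acid, ester, ether, ketone

Reading the structure from left to right:
  BrCO: –C(=O)Br: carbonyl C bonded to C and to a halogen → acyl halide (not alkyl halide).
  CH2CONHCH2: –C(=O)–N– linkage → amide (the N is not an amine).
  CH(COOCH3): pendant –COOCH3: carbonyl C bonded to C and –OCH3 → ester.
  CH(CH2NH2): pendant –CH2NH2: N on sp³ C, no adjacent C=O → amine.
  CH(COOH): pendant –COOH: carbonyl C bonded to C and –OH → carboxylic acid.
  CH(COCH3): pendant –COCH3: carbonyl C bonded to two carbons → ketone.
  CH(OCOCH3): pendant –OC(=O)CH3: an acyloxy group → ester.
  CH(CH2OCH3): pendant –CH2OCH3: C–O–C linkage → ether.
  CH(NHCOCH3): pendant –NHC(=O)CH3: N bonded to a carbonyl → amide (not amine).
  CH(OCH3): pendant –OCH3: C–O–C with sp³ C, no adjacent C=O → ether.
  C6H5: –C6H5 phenyl ring → arene.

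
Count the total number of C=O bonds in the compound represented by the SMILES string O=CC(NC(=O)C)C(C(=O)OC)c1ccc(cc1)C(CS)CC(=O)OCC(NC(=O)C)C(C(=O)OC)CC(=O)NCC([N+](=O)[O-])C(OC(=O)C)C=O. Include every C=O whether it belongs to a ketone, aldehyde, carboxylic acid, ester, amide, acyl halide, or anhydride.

OHC: aldehyde, 1 C=O (running total 1).
CH(NHCOCH3): amide, 1 C=O (running total 2).
CH(COOCH3): ester, 1 C=O (running total 3).
CH2COOCH2: ester, 1 C=O (running total 4).
CH(NHCOCH3): amide, 1 C=O (running total 5).
CH(COOCH3): ester, 1 C=O (running total 6).
CH2CONHCH2: amide, 1 C=O (running total 7).
CH(OCOCH3): ester, 1 C=O (running total 8).
CHO: aldehyde, 1 C=O (running total 9).

9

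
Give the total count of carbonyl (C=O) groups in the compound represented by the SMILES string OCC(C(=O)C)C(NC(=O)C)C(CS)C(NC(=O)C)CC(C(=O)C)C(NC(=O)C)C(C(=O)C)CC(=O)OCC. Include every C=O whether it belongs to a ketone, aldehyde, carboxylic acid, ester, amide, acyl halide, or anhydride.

CH(COCH3): ketone, 1 C=O (running total 1).
CH(NHCOCH3): amide, 1 C=O (running total 2).
CH(NHCOCH3): amide, 1 C=O (running total 3).
CH(COCH3): ketone, 1 C=O (running total 4).
CH(NHCOCH3): amide, 1 C=O (running total 5).
CH(COCH3): ketone, 1 C=O (running total 6).
CH2COOCH2: ester, 1 C=O (running total 7).

7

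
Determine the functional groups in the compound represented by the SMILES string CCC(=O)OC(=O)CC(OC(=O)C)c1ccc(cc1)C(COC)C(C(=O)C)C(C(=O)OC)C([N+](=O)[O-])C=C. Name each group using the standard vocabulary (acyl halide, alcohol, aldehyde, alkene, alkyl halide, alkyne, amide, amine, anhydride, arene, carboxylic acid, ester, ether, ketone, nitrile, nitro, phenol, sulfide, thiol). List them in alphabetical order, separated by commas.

alkene, anhydride, arene, ester, ether, ketone, nitro

two acyl groups sharing one oxygen, –C(=O)–O–C(=O)– → anhydride.
pendant –OC(=O)CH3: an acyloxy group → ester.
para-disubstituted benzene ring → arene.
pendant –CH2OCH3: C–O–C linkage → ether.
pendant –COCH3: carbonyl C bonded to two carbons → ketone.
pendant –COOCH3: carbonyl C bonded to C and –OCH3 → ester.
–NO2 on an sp³ carbon → nitro (the N=O is not a carbonyl).
C=C double bond → alkene.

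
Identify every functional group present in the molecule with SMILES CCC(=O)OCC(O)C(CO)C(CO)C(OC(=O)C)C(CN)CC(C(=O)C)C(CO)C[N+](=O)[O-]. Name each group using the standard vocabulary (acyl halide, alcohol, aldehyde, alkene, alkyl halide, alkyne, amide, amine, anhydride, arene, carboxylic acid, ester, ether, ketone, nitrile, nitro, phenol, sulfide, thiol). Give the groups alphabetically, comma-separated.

alcohol, amine, ester, ketone, nitro

–C(=O)–O–C with C on the carbonyl side → ester.
–OH on an sp³ carbon → alcohol (secondary).
pendant –CH2OH on an sp³ backbone C → alcohol.
pendant –CH2OH on an sp³ backbone C → alcohol.
pendant –OC(=O)CH3: an acyloxy group → ester.
pendant –CH2NH2: N on sp³ C, no adjacent C=O → amine.
pendant –COCH3: carbonyl C bonded to two carbons → ketone.
pendant –CH2OH on an sp³ backbone C → alcohol.
–NO2 on carbon → nitro group.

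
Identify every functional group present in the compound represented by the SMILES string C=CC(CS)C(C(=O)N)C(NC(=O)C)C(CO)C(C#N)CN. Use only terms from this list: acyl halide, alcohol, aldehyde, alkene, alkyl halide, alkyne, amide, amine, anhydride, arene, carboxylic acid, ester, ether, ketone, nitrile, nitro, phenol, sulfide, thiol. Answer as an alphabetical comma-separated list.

Reading the structure from left to right:
  CH2=CH: C=C double bond → alkene.
  CH(CH2SH): pendant –CH2SH → thiol.
  CH(CONH2): pendant –CONH2: carbonyl C bonded to C and N → amide.
  CH(NHCOCH3): pendant –NHC(=O)CH3: N bonded to a carbonyl → amide (not amine).
  CH(CH2OH): pendant –CH2OH on an sp³ backbone C → alcohol.
  CH(CN): pendant –C≡N: nitrile.
  CH2NH2: –NH2 on an sp³ carbon with no adjacent C=O → amine.

alcohol, alkene, amide, amine, nitrile, thiol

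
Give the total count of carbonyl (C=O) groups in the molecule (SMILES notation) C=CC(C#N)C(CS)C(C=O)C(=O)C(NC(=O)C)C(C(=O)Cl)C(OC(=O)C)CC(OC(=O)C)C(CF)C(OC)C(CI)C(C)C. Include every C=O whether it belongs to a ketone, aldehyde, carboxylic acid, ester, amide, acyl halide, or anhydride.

6

CH(CHO): aldehyde, 1 C=O (running total 1).
CO: ketone, 1 C=O (running total 2).
CH(NHCOCH3): amide, 1 C=O (running total 3).
CH(COCl): acyl halide, 1 C=O (running total 4).
CH(OCOCH3): ester, 1 C=O (running total 5).
CH(OCOCH3): ester, 1 C=O (running total 6).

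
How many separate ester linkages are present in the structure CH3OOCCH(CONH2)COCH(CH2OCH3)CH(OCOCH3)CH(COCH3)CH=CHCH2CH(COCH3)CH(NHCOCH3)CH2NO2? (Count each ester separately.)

CH3O–C(=O)–: carbonyl C bonded to C and to –OCH3 → ester (not ketone + ether).
pendant –CONH2: carbonyl C bonded to C and N → amide.
–C(=O)– with carbon on both sides → ketone.
pendant –CH2OCH3: C–O–C linkage → ether.
pendant –OC(=O)CH3: an acyloxy group → ester.
pendant –COCH3: carbonyl C bonded to two carbons → ketone.
C=C double bond → alkene.
pendant –COCH3: carbonyl C bonded to two carbons → ketone.
pendant –NHC(=O)CH3: N bonded to a carbonyl → amide (not amine).
–NO2 on carbon → nitro group.
Ester appears at: CH3OOC, CH(OCOCH3) → 2.

2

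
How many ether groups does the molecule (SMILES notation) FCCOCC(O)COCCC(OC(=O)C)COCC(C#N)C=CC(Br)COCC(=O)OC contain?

Reading the structure from left to right:
  FCH2: halogen on an sp³ carbon → alkyl halide.
  CH2OCH2: C–O–C with sp³ carbons on both sides and no adjacent C=O → ether.
  CH(OH): –OH on an sp³ carbon → alcohol (secondary).
  CH2OCH2: C–O–C with sp³ carbons on both sides and no adjacent C=O → ether.
  CH(OCOCH3): pendant –OC(=O)CH3: an acyloxy group → ester.
  CH2OCH2: C–O–C with sp³ carbons on both sides and no adjacent C=O → ether.
  CH(CN): pendant –C≡N: nitrile.
  CH=CH: C=C double bond → alkene.
  CH(Br): halogen on an sp³ carbon → alkyl halide.
  CH2OCH2: C–O–C with sp³ carbons on both sides and no adjacent C=O → ether.
  COOCH3: –C(=O)OCH3: carbonyl C bonded to C and to –OCH3 → ester (not ketone + ether).
Ether appears at: CH2OCH2, CH2OCH2, CH2OCH2, CH2OCH2 → 4.

4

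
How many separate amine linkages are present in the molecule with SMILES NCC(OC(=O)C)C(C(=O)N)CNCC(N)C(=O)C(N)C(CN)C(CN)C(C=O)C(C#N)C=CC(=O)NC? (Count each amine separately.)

Taking each segment in turn:
  H2NCH2: –NH2 on an sp³ carbon with no adjacent C=O → amine.
  CH(OCOCH3): pendant –OC(=O)CH3: an acyloxy group → ester.
  CH(CONH2): pendant –CONH2: carbonyl C bonded to C and N → amide.
  CH2NHCH2: C–N–C with sp³ carbons and no adjacent C=O → amine (secondary).
  CH(NH2): –NH2 on an sp³ carbon with no adjacent C=O → amine.
  CO: –C(=O)– with carbon on both sides → ketone.
  CH(NH2): –NH2 on an sp³ carbon with no adjacent C=O → amine.
  CH(CH2NH2): pendant –CH2NH2: N on sp³ C, no adjacent C=O → amine.
  CH(CH2NH2): pendant –CH2NH2: N on sp³ C, no adjacent C=O → amine.
  CH(CHO): pendant –CHO: carbonyl C bonded to C and H → aldehyde.
  CH(CN): pendant –C≡N: nitrile.
  CH=CH: C=C double bond → alkene.
  CONHCH3: –C(=O)NHCH3: carbonyl C bonded to C and to N → amide (the N is not an amine).
Amine appears at: H2NCH2, CH2NHCH2, CH(NH2), CH(NH2), CH(CH2NH2), CH(CH2NH2) → 6.

6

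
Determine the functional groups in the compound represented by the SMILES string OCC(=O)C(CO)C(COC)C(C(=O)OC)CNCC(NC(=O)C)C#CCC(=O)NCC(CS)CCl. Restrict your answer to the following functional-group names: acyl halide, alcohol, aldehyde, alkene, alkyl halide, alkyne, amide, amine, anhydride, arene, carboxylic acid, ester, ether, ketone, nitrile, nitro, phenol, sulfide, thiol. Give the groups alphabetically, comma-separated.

Working along the chain:
  HOCH2: HO– on an sp³ carbon → alcohol.
  CO: –C(=O)– with carbon on both sides → ketone.
  CH(CH2OH): pendant –CH2OH on an sp³ backbone C → alcohol.
  CH(CH2OCH3): pendant –CH2OCH3: C–O–C linkage → ether.
  CH(COOCH3): pendant –COOCH3: carbonyl C bonded to C and –OCH3 → ester.
  CH2NHCH2: C–N–C with sp³ carbons and no adjacent C=O → amine (secondary).
  CH(NHCOCH3): pendant –NHC(=O)CH3: N bonded to a carbonyl → amide (not amine).
  C≡C: C≡C triple bond → alkyne.
  CH2CONHCH2: –C(=O)–N– linkage → amide (the N is not an amine).
  CH(CH2SH): pendant –CH2SH → thiol.
  CH2Cl: halogen on an sp³ carbon → alkyl halide.

alcohol, alkyl halide, alkyne, amide, amine, ester, ether, ketone, thiol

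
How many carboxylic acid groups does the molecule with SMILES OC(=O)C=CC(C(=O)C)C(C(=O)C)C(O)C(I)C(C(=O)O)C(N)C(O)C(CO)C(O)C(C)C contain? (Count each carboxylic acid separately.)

2

Reading the structure from left to right:
  HOOC: –COOH: carbonyl C bonded to –OH and C → carboxylic acid (the –OH is not a separate alcohol).
  CH=CH: C=C double bond → alkene.
  CH(COCH3): pendant –COCH3: carbonyl C bonded to two carbons → ketone.
  CH(COCH3): pendant –COCH3: carbonyl C bonded to two carbons → ketone.
  CH(OH): –OH on an sp³ carbon → alcohol (secondary).
  CH(I): halogen on an sp³ carbon → alkyl halide.
  CH(COOH): pendant –COOH: carbonyl C bonded to C and –OH → carboxylic acid.
  CH(NH2): –NH2 on an sp³ carbon with no adjacent C=O → amine.
  CH(OH): –OH on an sp³ carbon → alcohol (secondary).
  CH(CH2OH): pendant –CH2OH on an sp³ backbone C → alcohol.
  CH(OH): –OH on an sp³ carbon → alcohol (secondary).
Carboxylic acid appears at: HOOC, CH(COOH) → 2.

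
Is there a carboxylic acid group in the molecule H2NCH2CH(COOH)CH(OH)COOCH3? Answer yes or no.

Reading the structure from left to right:
  H2NCH2: –NH2 on an sp³ carbon with no adjacent C=O → amine.
  CH(COOH): pendant –COOH: carbonyl C bonded to C and –OH → carboxylic acid.
  CH(OH): –OH on an sp³ carbon → alcohol (secondary).
  COOCH3: –C(=O)OCH3: carbonyl C bonded to C and to –OCH3 → ester (not ketone + ether).
The CH(COOH) segment supplies the carboxylic acid: pendant –COOH: carbonyl C bonded to C and –OH → carboxylic acid.

yes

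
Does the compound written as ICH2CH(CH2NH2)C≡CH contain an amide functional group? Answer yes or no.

halogen on an sp³ carbon → alkyl halide.
pendant –CH2NH2: N on sp³ C, no adjacent C=O → amine.
C≡C triple bond → alkyne.
The groups actually present are: alkyl halide, alkyne, amine.

no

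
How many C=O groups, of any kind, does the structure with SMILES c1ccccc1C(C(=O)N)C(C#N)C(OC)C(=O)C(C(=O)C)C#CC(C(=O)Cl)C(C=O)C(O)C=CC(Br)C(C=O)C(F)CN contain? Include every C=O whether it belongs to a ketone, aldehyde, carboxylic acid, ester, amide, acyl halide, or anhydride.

6

CH(CONH2): amide, 1 C=O (running total 1).
CO: ketone, 1 C=O (running total 2).
CH(COCH3): ketone, 1 C=O (running total 3).
CH(COCl): acyl halide, 1 C=O (running total 4).
CH(CHO): aldehyde, 1 C=O (running total 5).
CH(CHO): aldehyde, 1 C=O (running total 6).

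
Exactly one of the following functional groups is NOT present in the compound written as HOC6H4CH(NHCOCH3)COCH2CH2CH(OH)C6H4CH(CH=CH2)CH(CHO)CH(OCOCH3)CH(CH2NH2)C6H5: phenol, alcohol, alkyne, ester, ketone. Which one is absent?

alcohol: present (CH(OH) — –OH on an sp³ carbon → alcohol (secondary)).
ester: present (CH(OCOCH3) — pendant –OC(=O)CH3: an acyloxy group → ester).
phenol: present (HOC6H4 — –OH attached directly to an aromatic ring → phenol (not alcohol); the ring itself is an arene).
ketone: present (CO — –C(=O)– with carbon on both sides → ketone).
alkyne: no segment matches this pattern.

alkyne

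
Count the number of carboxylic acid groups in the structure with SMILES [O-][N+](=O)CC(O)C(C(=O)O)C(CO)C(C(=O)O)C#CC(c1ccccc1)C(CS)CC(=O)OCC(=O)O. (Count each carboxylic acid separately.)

3

–NO2 on carbon → nitro group.
–OH on an sp³ carbon → alcohol (secondary).
pendant –COOH: carbonyl C bonded to C and –OH → carboxylic acid.
pendant –CH2OH on an sp³ backbone C → alcohol.
pendant –COOH: carbonyl C bonded to C and –OH → carboxylic acid.
C≡C triple bond → alkyne.
pendant –C6H5: benzene ring → arene.
pendant –CH2SH → thiol.
–C(=O)–O–C with C on the carbonyl side → ester.
–COOH: carbonyl C bonded to –OH and C → carboxylic acid (the –OH is not a separate alcohol).
Carboxylic acid appears at: CH(COOH), CH(COOH), COOH → 3.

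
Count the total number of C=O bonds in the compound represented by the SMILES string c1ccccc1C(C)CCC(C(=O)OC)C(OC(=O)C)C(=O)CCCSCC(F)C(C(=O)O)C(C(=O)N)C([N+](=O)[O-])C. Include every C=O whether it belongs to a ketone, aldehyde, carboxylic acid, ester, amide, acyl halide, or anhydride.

CH(COOCH3): ester, 1 C=O (running total 1).
CH(OCOCH3): ester, 1 C=O (running total 2).
CO: ketone, 1 C=O (running total 3).
CH(COOH): carboxylic acid, 1 C=O (running total 4).
CH(CONH2): amide, 1 C=O (running total 5).

5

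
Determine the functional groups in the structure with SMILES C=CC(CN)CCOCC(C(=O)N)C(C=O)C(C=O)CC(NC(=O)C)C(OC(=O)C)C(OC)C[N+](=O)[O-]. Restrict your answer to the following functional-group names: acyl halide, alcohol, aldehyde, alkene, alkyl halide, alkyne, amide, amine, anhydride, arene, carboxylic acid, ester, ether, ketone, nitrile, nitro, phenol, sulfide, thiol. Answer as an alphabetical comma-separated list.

C=C double bond → alkene.
pendant –CH2NH2: N on sp³ C, no adjacent C=O → amine.
C–O–C with sp³ carbons on both sides and no adjacent C=O → ether.
pendant –CONH2: carbonyl C bonded to C and N → amide.
pendant –CHO: carbonyl C bonded to C and H → aldehyde.
pendant –CHO: carbonyl C bonded to C and H → aldehyde.
pendant –NHC(=O)CH3: N bonded to a carbonyl → amide (not amine).
pendant –OC(=O)CH3: an acyloxy group → ester.
pendant –OCH3: C–O–C with sp³ C, no adjacent C=O → ether.
–NO2 on carbon → nitro group.

aldehyde, alkene, amide, amine, ester, ether, nitro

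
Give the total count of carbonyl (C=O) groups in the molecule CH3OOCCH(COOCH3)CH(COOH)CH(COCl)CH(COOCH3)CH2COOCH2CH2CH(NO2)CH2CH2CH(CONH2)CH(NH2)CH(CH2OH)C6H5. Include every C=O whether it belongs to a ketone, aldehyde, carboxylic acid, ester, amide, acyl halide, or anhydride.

7

CH3OOC: ester, 1 C=O (running total 1).
CH(COOCH3): ester, 1 C=O (running total 2).
CH(COOH): carboxylic acid, 1 C=O (running total 3).
CH(COCl): acyl halide, 1 C=O (running total 4).
CH(COOCH3): ester, 1 C=O (running total 5).
CH2COOCH2: ester, 1 C=O (running total 6).
CH(CONH2): amide, 1 C=O (running total 7).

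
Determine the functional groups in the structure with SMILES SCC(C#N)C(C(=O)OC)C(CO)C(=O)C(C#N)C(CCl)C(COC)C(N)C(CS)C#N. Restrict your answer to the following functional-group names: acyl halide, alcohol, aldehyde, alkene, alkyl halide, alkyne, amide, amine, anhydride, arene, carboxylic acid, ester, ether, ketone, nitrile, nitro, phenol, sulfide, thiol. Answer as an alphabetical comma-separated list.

alcohol, alkyl halide, amine, ester, ether, ketone, nitrile, thiol

Reading the structure from left to right:
  HSCH2: –SH on an sp³ carbon → thiol.
  CH(CN): pendant –C≡N: nitrile.
  CH(COOCH3): pendant –COOCH3: carbonyl C bonded to C and –OCH3 → ester.
  CH(CH2OH): pendant –CH2OH on an sp³ backbone C → alcohol.
  CO: –C(=O)– with carbon on both sides → ketone.
  CH(CN): pendant –C≡N: nitrile.
  CH(CH2Cl): pendant –CH2X: halogen on sp³ carbon → alkyl halide.
  CH(CH2OCH3): pendant –CH2OCH3: C–O–C linkage → ether.
  CH(NH2): –NH2 on an sp³ carbon with no adjacent C=O → amine.
  CH(CH2SH): pendant –CH2SH → thiol.
  CN: –C≡N: carbon triple-bonded to nitrogen → nitrile.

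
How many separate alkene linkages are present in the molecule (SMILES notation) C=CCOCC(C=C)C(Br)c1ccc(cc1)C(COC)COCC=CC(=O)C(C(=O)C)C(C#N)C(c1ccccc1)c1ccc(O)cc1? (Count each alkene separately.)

3

C=C double bond → alkene.
C–O–C with sp³ carbons on both sides and no adjacent C=O → ether.
pendant –CH=CH2: C=C double bond → alkene.
halogen on an sp³ carbon → alkyl halide.
para-disubstituted benzene ring → arene.
pendant –CH2OCH3: C–O–C linkage → ether.
C–O–C with sp³ carbons on both sides and no adjacent C=O → ether.
C=C double bond → alkene.
–C(=O)– with carbon on both sides → ketone.
pendant –COCH3: carbonyl C bonded to two carbons → ketone.
pendant –C≡N: nitrile.
pendant –C6H5: benzene ring → arene.
–OH attached directly to an aromatic ring → phenol (not alcohol); the ring itself is an arene.
Alkene appears at: CH2=CH, CH(CH=CH2), CH=CH → 3.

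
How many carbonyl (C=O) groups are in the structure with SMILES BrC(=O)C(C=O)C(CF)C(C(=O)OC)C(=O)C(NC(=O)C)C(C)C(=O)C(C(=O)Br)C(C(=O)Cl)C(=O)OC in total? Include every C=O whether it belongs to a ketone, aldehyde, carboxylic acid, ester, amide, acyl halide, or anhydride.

BrCO: acyl halide, 1 C=O (running total 1).
CH(CHO): aldehyde, 1 C=O (running total 2).
CH(COOCH3): ester, 1 C=O (running total 3).
CO: ketone, 1 C=O (running total 4).
CH(NHCOCH3): amide, 1 C=O (running total 5).
CO: ketone, 1 C=O (running total 6).
CH(COBr): acyl halide, 1 C=O (running total 7).
CH(COCl): acyl halide, 1 C=O (running total 8).
COOCH3: ester, 1 C=O (running total 9).

9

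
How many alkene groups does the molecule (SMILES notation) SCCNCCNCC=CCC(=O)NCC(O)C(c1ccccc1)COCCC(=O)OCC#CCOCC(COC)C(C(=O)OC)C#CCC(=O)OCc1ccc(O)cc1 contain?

1

Taking each segment in turn:
  HSCH2: –SH on an sp³ carbon → thiol.
  CH2NHCH2: C–N–C with sp³ carbons and no adjacent C=O → amine (secondary).
  CH2NHCH2: C–N–C with sp³ carbons and no adjacent C=O → amine (secondary).
  CH=CH: C=C double bond → alkene.
  CH2CONHCH2: –C(=O)–N– linkage → amide (the N is not an amine).
  CH(OH): –OH on an sp³ carbon → alcohol (secondary).
  CH(C6H5): pendant –C6H5: benzene ring → arene.
  CH2OCH2: C–O–C with sp³ carbons on both sides and no adjacent C=O → ether.
  CH2COOCH2: –C(=O)–O–C with C on the carbonyl side → ester.
  C≡C: C≡C triple bond → alkyne.
  CH2OCH2: C–O–C with sp³ carbons on both sides and no adjacent C=O → ether.
  CH(CH2OCH3): pendant –CH2OCH3: C–O–C linkage → ether.
  CH(COOCH3): pendant –COOCH3: carbonyl C bonded to C and –OCH3 → ester.
  C≡C: C≡C triple bond → alkyne.
  CH2COOCH2: –C(=O)–O–C with C on the carbonyl side → ester.
  C6H4OH: –OH attached directly to an aromatic ring → phenol (not alcohol); the ring itself is an arene.
Alkene appears at: CH=CH → 1.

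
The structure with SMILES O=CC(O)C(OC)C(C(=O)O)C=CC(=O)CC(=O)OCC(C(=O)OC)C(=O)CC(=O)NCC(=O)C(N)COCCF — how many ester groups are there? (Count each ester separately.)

terminal –CHO: carbonyl C bonded to H and C → aldehyde.
–OH on an sp³ carbon → alcohol (secondary).
pendant –OCH3: C–O–C with sp³ C, no adjacent C=O → ether.
pendant –COOH: carbonyl C bonded to C and –OH → carboxylic acid.
C=C double bond → alkene.
–C(=O)– with carbon on both sides → ketone.
–C(=O)–O–C with C on the carbonyl side → ester.
pendant –COOCH3: carbonyl C bonded to C and –OCH3 → ester.
–C(=O)– with carbon on both sides → ketone.
–C(=O)–N– linkage → amide (the N is not an amine).
–C(=O)– with carbon on both sides → ketone.
–NH2 on an sp³ carbon with no adjacent C=O → amine.
C–O–C with sp³ carbons on both sides and no adjacent C=O → ether.
halogen on an sp³ carbon → alkyl halide.
Ester appears at: CH2COOCH2, CH(COOCH3) → 2.

2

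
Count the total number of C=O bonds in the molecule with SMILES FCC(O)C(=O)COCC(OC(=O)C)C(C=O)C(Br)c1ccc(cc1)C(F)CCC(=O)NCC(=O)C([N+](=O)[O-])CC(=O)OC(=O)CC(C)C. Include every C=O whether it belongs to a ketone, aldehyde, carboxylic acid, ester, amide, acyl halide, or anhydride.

CO: ketone, 1 C=O (running total 1).
CH(OCOCH3): ester, 1 C=O (running total 2).
CH(CHO): aldehyde, 1 C=O (running total 3).
CH2CONHCH2: amide, 1 C=O (running total 4).
CO: ketone, 1 C=O (running total 5).
CH2CO-O-COCH2: anhydride, 2 C=O (running total 7).

7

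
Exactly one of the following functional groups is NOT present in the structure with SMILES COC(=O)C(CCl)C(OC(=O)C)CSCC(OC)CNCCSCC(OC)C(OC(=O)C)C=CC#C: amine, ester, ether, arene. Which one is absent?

arene

ester: present (CH3OOC — CH3O–C(=O)–: carbonyl C bonded to C and to –OCH3 → ester (not ketone + ether)).
amine: present (CH2NHCH2 — C–N–C with sp³ carbons and no adjacent C=O → amine (secondary)).
ether: present (CH(OCH3) — pendant –OCH3: C–O–C with sp³ C, no adjacent C=O → ether).
arene: no segment matches this pattern.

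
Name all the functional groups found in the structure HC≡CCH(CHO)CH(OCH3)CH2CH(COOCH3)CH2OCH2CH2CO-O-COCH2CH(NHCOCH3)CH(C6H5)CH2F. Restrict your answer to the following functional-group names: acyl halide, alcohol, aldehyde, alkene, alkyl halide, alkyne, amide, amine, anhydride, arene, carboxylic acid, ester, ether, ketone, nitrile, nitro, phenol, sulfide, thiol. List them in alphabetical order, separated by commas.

Taking each segment in turn:
  HC≡C: C≡C triple bond → alkyne.
  CH(CHO): pendant –CHO: carbonyl C bonded to C and H → aldehyde.
  CH(OCH3): pendant –OCH3: C–O–C with sp³ C, no adjacent C=O → ether.
  CH(COOCH3): pendant –COOCH3: carbonyl C bonded to C and –OCH3 → ester.
  CH2OCH2: C–O–C with sp³ carbons on both sides and no adjacent C=O → ether.
  CH2CO-O-COCH2: two acyl groups sharing one oxygen, –C(=O)–O–C(=O)– → anhydride.
  CH(NHCOCH3): pendant –NHC(=O)CH3: N bonded to a carbonyl → amide (not amine).
  CH(C6H5): pendant –C6H5: benzene ring → arene.
  CH2F: halogen on an sp³ carbon → alkyl halide.

aldehyde, alkyl halide, alkyne, amide, anhydride, arene, ester, ether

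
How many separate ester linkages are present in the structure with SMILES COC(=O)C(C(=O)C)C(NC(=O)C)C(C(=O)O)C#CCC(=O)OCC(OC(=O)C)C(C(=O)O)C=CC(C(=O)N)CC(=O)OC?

CH3O–C(=O)–: carbonyl C bonded to C and to –OCH3 → ester (not ketone + ether).
pendant –COCH3: carbonyl C bonded to two carbons → ketone.
pendant –NHC(=O)CH3: N bonded to a carbonyl → amide (not amine).
pendant –COOH: carbonyl C bonded to C and –OH → carboxylic acid.
C≡C triple bond → alkyne.
–C(=O)–O–C with C on the carbonyl side → ester.
pendant –OC(=O)CH3: an acyloxy group → ester.
pendant –COOH: carbonyl C bonded to C and –OH → carboxylic acid.
C=C double bond → alkene.
pendant –CONH2: carbonyl C bonded to C and N → amide.
–C(=O)OCH3: carbonyl C bonded to C and to –OCH3 → ester (not ketone + ether).
Ester appears at: CH3OOC, CH2COOCH2, CH(OCOCH3), COOCH3 → 4.

4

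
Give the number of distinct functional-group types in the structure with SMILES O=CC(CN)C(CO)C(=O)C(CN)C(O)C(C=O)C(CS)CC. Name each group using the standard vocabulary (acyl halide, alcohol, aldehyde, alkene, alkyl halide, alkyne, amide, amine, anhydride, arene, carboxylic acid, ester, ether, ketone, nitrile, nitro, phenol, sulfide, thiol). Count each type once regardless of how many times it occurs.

terminal –CHO: carbonyl C bonded to H and C → aldehyde.
pendant –CH2NH2: N on sp³ C, no adjacent C=O → amine.
pendant –CH2OH on an sp³ backbone C → alcohol.
–C(=O)– with carbon on both sides → ketone.
pendant –CH2NH2: N on sp³ C, no adjacent C=O → amine.
–OH on an sp³ carbon → alcohol (secondary).
pendant –CHO: carbonyl C bonded to C and H → aldehyde.
pendant –CH2SH → thiol.
Distinct types present: alcohol, aldehyde, amine, ketone, thiol.

5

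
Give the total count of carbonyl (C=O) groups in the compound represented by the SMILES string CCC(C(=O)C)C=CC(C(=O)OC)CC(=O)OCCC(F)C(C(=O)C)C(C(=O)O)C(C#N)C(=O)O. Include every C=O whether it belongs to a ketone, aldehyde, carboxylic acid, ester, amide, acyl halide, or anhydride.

6

CH(COCH3): ketone, 1 C=O (running total 1).
CH(COOCH3): ester, 1 C=O (running total 2).
CH2COOCH2: ester, 1 C=O (running total 3).
CH(COCH3): ketone, 1 C=O (running total 4).
CH(COOH): carboxylic acid, 1 C=O (running total 5).
COOH: carboxylic acid, 1 C=O (running total 6).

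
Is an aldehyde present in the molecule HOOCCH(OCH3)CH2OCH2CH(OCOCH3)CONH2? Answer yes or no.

Working along the chain:
  HOOC: –COOH: carbonyl C bonded to –OH and C → carboxylic acid (the –OH is not a separate alcohol).
  CH(OCH3): pendant –OCH3: C–O–C with sp³ C, no adjacent C=O → ether.
  CH2OCH2: C–O–C with sp³ carbons on both sides and no adjacent C=O → ether.
  CH(OCOCH3): pendant –OC(=O)CH3: an acyloxy group → ester.
  CONH2: –C(=O)NH2: carbonyl C bonded to C and to N → amide (the N is not a separate amine).
In HOOC, the carbonyl carbon bears –OH, not –H, so it is a carboxylic acid.
The groups actually present are: amide, carboxylic acid, ester, ether.

no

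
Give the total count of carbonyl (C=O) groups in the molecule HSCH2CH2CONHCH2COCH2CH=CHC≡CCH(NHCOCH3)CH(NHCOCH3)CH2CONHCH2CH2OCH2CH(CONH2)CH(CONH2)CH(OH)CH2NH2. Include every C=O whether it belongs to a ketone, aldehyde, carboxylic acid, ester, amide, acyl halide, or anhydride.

7

CH2CONHCH2: amide, 1 C=O (running total 1).
CO: ketone, 1 C=O (running total 2).
CH(NHCOCH3): amide, 1 C=O (running total 3).
CH(NHCOCH3): amide, 1 C=O (running total 4).
CH2CONHCH2: amide, 1 C=O (running total 5).
CH(CONH2): amide, 1 C=O (running total 6).
CH(CONH2): amide, 1 C=O (running total 7).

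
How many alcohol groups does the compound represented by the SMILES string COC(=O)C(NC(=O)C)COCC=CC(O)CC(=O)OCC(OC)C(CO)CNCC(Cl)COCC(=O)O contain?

CH3O–C(=O)–: carbonyl C bonded to C and to –OCH3 → ester (not ketone + ether).
pendant –NHC(=O)CH3: N bonded to a carbonyl → amide (not amine).
C–O–C with sp³ carbons on both sides and no adjacent C=O → ether.
C=C double bond → alkene.
–OH on an sp³ carbon → alcohol (secondary).
–C(=O)–O–C with C on the carbonyl side → ester.
pendant –OCH3: C–O–C with sp³ C, no adjacent C=O → ether.
pendant –CH2OH on an sp³ backbone C → alcohol.
C–N–C with sp³ carbons and no adjacent C=O → amine (secondary).
halogen on an sp³ carbon → alkyl halide.
C–O–C with sp³ carbons on both sides and no adjacent C=O → ether.
–COOH: carbonyl C bonded to –OH and C → carboxylic acid (the –OH is not a separate alcohol).
Alcohol appears at: CH(OH), CH(CH2OH) → 2.

2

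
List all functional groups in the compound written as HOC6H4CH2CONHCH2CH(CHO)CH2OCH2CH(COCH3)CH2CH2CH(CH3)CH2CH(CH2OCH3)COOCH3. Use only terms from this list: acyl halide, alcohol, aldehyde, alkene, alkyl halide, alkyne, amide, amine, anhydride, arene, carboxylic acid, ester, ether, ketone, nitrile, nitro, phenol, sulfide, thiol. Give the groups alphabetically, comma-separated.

Reading the structure from left to right:
  HOC6H4: –OH attached directly to an aromatic ring → phenol (not alcohol); the ring itself is an arene.
  CH2CONHCH2: –C(=O)–N– linkage → amide (the N is not an amine).
  CH(CHO): pendant –CHO: carbonyl C bonded to C and H → aldehyde.
  CH2OCH2: C–O–C with sp³ carbons on both sides and no adjacent C=O → ether.
  CH(COCH3): pendant –COCH3: carbonyl C bonded to two carbons → ketone.
  CH(CH2OCH3): pendant –CH2OCH3: C–O–C linkage → ether.
  COOCH3: –C(=O)OCH3: carbonyl C bonded to C and to –OCH3 → ester (not ketone + ether).

aldehyde, amide, arene, ester, ether, ketone, phenol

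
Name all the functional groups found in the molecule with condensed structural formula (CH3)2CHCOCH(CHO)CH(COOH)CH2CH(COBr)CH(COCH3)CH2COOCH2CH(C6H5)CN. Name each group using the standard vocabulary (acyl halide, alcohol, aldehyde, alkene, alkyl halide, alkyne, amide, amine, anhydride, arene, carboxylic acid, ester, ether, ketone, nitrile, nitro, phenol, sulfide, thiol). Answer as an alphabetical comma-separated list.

–C(=O)– with carbon on both sides → ketone.
pendant –CHO: carbonyl C bonded to C and H → aldehyde.
pendant –COOH: carbonyl C bonded to C and –OH → carboxylic acid.
pendant –C(=O)X: carbonyl C bonded to C and halogen → acyl halide.
pendant –COCH3: carbonyl C bonded to two carbons → ketone.
–C(=O)–O–C with C on the carbonyl side → ester.
pendant –C6H5: benzene ring → arene.
–C≡N: carbon triple-bonded to nitrogen → nitrile.

acyl halide, aldehyde, arene, carboxylic acid, ester, ketone, nitrile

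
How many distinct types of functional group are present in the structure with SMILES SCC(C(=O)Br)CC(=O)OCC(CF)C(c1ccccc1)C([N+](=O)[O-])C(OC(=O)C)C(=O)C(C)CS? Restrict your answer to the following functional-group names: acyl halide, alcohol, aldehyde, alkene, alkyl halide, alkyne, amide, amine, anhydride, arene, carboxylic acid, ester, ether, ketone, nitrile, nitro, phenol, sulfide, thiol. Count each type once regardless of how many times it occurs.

7

Working along the chain:
  HSCH2: –SH on an sp³ carbon → thiol.
  CH(COBr): pendant –C(=O)X: carbonyl C bonded to C and halogen → acyl halide.
  CH2COOCH2: –C(=O)–O–C with C on the carbonyl side → ester.
  CH(CH2F): pendant –CH2X: halogen on sp³ carbon → alkyl halide.
  CH(C6H5): pendant –C6H5: benzene ring → arene.
  CH(NO2): –NO2 on an sp³ carbon → nitro (the N=O is not a carbonyl).
  CH(OCOCH3): pendant –OC(=O)CH3: an acyloxy group → ester.
  CO: –C(=O)– with carbon on both sides → ketone.
  CH2SH: –SH on an sp³ carbon → thiol.
Distinct types present: acyl halide, alkyl halide, arene, ester, ketone, nitro, thiol.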